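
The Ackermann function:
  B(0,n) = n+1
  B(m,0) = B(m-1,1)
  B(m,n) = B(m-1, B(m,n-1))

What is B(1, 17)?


B(1, 17) = B(0, B(1, 16))
  B(1, 16) = B(0, B(1, 15))
    B(1, 15) = B(0, B(1, 14))
      B(1, 14) = B(0, B(1, 13))
        B(1, 13) = B(0, B(1, 12))
          B(1, 12) = B(0, B(1, 11))
          B(1, 11) = B(0, B(1, 10))
          B(1, 10) = B(0, B(1, 9))
          B(1, 9) = B(0, B(1, 8))
          B(1, 8) = B(0, B(1, 7))
          B(1, 7) = B(0, B(1, 6))
          B(1, 6) = B(0, B(1, 5))
          B(1, 5) = B(0, B(1, 4))
          B(1, 4) = B(0, B(1, 3))
          B(1, 3) = B(0, B(1, 2))
          B(1, 2) = B(0, B(1, 1))
          B(1, 1) = B(0, B(1, 0))
          B(1, 0) = B(0, 1)
          B(0, 1) = 2
            = B(0, 2)
          B(0, 2) = 3
            = B(0, 3)
          B(0, 3) = 4
            = B(0, 4)
          B(0, 4) = 5
... (trace truncated)
Result: B(1, 17) = 19

19


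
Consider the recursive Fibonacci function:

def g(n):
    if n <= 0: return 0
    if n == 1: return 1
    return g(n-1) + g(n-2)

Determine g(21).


Computing g(21) bottom-up:
g(0) = 0
g(1) = 1
g(2) = g(1) + g(0) = 1 + 0 = 1
g(3) = g(2) + g(1) = 1 + 1 = 2
g(4) = g(3) + g(2) = 2 + 1 = 3
g(5) = g(4) + g(3) = 3 + 2 = 5
g(6) = g(5) + g(4) = 5 + 3 = 8
g(7) = g(6) + g(5) = 8 + 5 = 13
g(8) = g(7) + g(6) = 13 + 8 = 21
g(9) = g(8) + g(7) = 21 + 13 = 34
g(10) = g(9) + g(8) = 34 + 21 = 55
g(11) = g(10) + g(9) = 55 + 34 = 89
g(12) = g(11) + g(10) = 89 + 55 = 144
g(13) = g(12) + g(11) = 144 + 89 = 233
g(14) = g(13) + g(12) = 233 + 144 = 377
g(15) = g(14) + g(13) = 377 + 233 = 610
g(16) = g(15) + g(14) = 610 + 377 = 987
g(17) = g(16) + g(15) = 987 + 610 = 1597
g(18) = g(17) + g(16) = 1597 + 987 = 2584
g(19) = g(18) + g(17) = 2584 + 1597 = 4181
g(20) = g(19) + g(18) = 4181 + 2584 = 6765
g(21) = g(20) + g(19) = 6765 + 4181 = 10946

10946


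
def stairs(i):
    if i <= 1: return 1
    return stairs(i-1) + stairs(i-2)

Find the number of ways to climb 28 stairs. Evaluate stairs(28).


Building up from base cases:
stairs(0) = 1
stairs(1) = 1
stairs(2) = stairs(1) + stairs(0) = 1 + 1 = 2
stairs(3) = stairs(2) + stairs(1) = 2 + 1 = 3
stairs(4) = stairs(3) + stairs(2) = 3 + 2 = 5
stairs(5) = stairs(4) + stairs(3) = 5 + 3 = 8
stairs(6) = stairs(5) + stairs(4) = 8 + 5 = 13
stairs(7) = stairs(6) + stairs(5) = 13 + 8 = 21
stairs(8) = stairs(7) + stairs(6) = 21 + 13 = 34
stairs(9) = stairs(8) + stairs(7) = 34 + 21 = 55
stairs(10) = stairs(9) + stairs(8) = 55 + 34 = 89
stairs(11) = stairs(10) + stairs(9) = 89 + 55 = 144
stairs(12) = stairs(11) + stairs(10) = 144 + 89 = 233
stairs(13) = stairs(12) + stairs(11) = 233 + 144 = 377
stairs(14) = stairs(13) + stairs(12) = 377 + 233 = 610
stairs(15) = stairs(14) + stairs(13) = 610 + 377 = 987
stairs(16) = stairs(15) + stairs(14) = 987 + 610 = 1597
stairs(17) = stairs(16) + stairs(15) = 1597 + 987 = 2584
stairs(18) = stairs(17) + stairs(16) = 2584 + 1597 = 4181
stairs(19) = stairs(18) + stairs(17) = 4181 + 2584 = 6765
stairs(20) = stairs(19) + stairs(18) = 6765 + 4181 = 10946
stairs(21) = stairs(20) + stairs(19) = 10946 + 6765 = 17711
stairs(22) = stairs(21) + stairs(20) = 17711 + 10946 = 28657
stairs(23) = stairs(22) + stairs(21) = 28657 + 17711 = 46368
stairs(24) = stairs(23) + stairs(22) = 46368 + 28657 = 75025
stairs(25) = stairs(24) + stairs(23) = 75025 + 46368 = 121393
stairs(26) = stairs(25) + stairs(24) = 121393 + 75025 = 196418
stairs(27) = stairs(26) + stairs(25) = 196418 + 121393 = 317811
stairs(28) = stairs(27) + stairs(26) = 317811 + 196418 = 514229

514229


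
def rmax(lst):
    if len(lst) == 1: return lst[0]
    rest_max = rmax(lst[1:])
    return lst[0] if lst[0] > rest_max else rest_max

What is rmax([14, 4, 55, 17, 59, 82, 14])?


rmax([14, 4, 55, 17, 59, 82, 14]): compare 14 with rmax([4, 55, 17, 59, 82, 14])
rmax([4, 55, 17, 59, 82, 14]): compare 4 with rmax([55, 17, 59, 82, 14])
rmax([55, 17, 59, 82, 14]): compare 55 with rmax([17, 59, 82, 14])
rmax([17, 59, 82, 14]): compare 17 with rmax([59, 82, 14])
rmax([59, 82, 14]): compare 59 with rmax([82, 14])
rmax([82, 14]): compare 82 with rmax([14])
rmax([14]) = 14  (base case)
Compare 82 with 14 -> 82
Compare 59 with 82 -> 82
Compare 17 with 82 -> 82
Compare 55 with 82 -> 82
Compare 4 with 82 -> 82
Compare 14 with 82 -> 82

82


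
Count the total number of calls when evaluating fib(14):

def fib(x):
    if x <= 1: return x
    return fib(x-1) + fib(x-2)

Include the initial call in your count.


Let C(n) = total calls for fib(n)
C(0) = 1, C(1) = 1
C(2) = 1 + C(1) + C(0) = 1 + 1 + 1 = 3
C(3) = 1 + C(2) + C(1) = 1 + 3 + 1 = 5
C(4) = 1 + C(3) + C(2) = 1 + 5 + 3 = 9
C(5) = 1 + C(4) + C(3) = 1 + 9 + 5 = 15
C(6) = 1 + C(5) + C(4) = 1 + 15 + 9 = 25
C(7) = 1 + C(6) + C(5) = 1 + 25 + 15 = 41
C(8) = 1 + C(7) + C(6) = 1 + 41 + 25 = 67
C(9) = 1 + C(8) + C(7) = 1 + 67 + 41 = 109
C(10) = 1 + C(9) + C(8) = 1 + 109 + 67 = 177
C(11) = 1 + C(10) + C(9) = 1 + 177 + 109 = 287
C(12) = 1 + C(11) + C(10) = 1 + 287 + 177 = 465
C(13) = 1 + C(12) + C(11) = 1 + 465 + 287 = 753
C(14) = 1 + C(13) + C(12) = 1 + 753 + 465 = 1219

1219


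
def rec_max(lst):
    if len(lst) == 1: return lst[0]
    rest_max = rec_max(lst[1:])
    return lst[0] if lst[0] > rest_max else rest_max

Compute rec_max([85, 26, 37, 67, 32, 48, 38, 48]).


rec_max([85, 26, 37, 67, 32, 48, 38, 48]): compare 85 with rec_max([26, 37, 67, 32, 48, 38, 48])
rec_max([26, 37, 67, 32, 48, 38, 48]): compare 26 with rec_max([37, 67, 32, 48, 38, 48])
rec_max([37, 67, 32, 48, 38, 48]): compare 37 with rec_max([67, 32, 48, 38, 48])
rec_max([67, 32, 48, 38, 48]): compare 67 with rec_max([32, 48, 38, 48])
rec_max([32, 48, 38, 48]): compare 32 with rec_max([48, 38, 48])
rec_max([48, 38, 48]): compare 48 with rec_max([38, 48])
rec_max([38, 48]): compare 38 with rec_max([48])
rec_max([48]) = 48  (base case)
Compare 38 with 48 -> 48
Compare 48 with 48 -> 48
Compare 32 with 48 -> 48
Compare 67 with 48 -> 67
Compare 37 with 67 -> 67
Compare 26 with 67 -> 67
Compare 85 with 67 -> 85

85


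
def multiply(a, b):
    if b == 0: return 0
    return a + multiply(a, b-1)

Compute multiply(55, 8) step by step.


multiply(55, 8) = 55 + multiply(55, 7)
multiply(55, 7) = 55 + multiply(55, 6)
multiply(55, 6) = 55 + multiply(55, 5)
multiply(55, 5) = 55 + multiply(55, 4)
multiply(55, 4) = 55 + multiply(55, 3)
multiply(55, 3) = 55 + multiply(55, 2)
multiply(55, 2) = 55 + multiply(55, 1)
multiply(55, 1) = 55 + multiply(55, 0)
multiply(55, 0) = 0  (base case)
Total: 55 + 55 + 55 + 55 + 55 + 55 + 55 + 55 + 0 = 440

440


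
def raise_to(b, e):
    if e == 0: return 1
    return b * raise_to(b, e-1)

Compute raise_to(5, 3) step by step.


raise_to(5, 3)
= 5 * raise_to(5, 2)
= 5 * 5 * raise_to(5, 1)
= 5 * 5 * 5 * raise_to(5, 0)
= 5 * 5 * 5 * 1
= 125

125


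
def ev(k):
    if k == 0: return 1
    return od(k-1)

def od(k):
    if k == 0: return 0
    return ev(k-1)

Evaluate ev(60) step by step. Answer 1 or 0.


ev(60) = od(59)
od(59) = ev(58)
ev(58) = od(57)
od(57) = ev(56)
ev(56) = od(55)
od(55) = ev(54)
ev(54) = od(53)
od(53) = ev(52)
ev(52) = od(51)
od(51) = ev(50)
ev(50) = od(49)
od(49) = ev(48)
ev(48) = od(47)
od(47) = ev(46)
ev(46) = od(45)
od(45) = ev(44)
ev(44) = od(43)
od(43) = ev(42)
ev(42) = od(41)
od(41) = ev(40)
ev(40) = od(39)
od(39) = ev(38)
ev(38) = od(37)
od(37) = ev(36)
ev(36) = od(35)
od(35) = ev(34)
ev(34) = od(33)
od(33) = ev(32)
ev(32) = od(31)
od(31) = ev(30)
ev(30) = od(29)
od(29) = ev(28)
ev(28) = od(27)
od(27) = ev(26)
ev(26) = od(25)
od(25) = ev(24)
ev(24) = od(23)
od(23) = ev(22)
ev(22) = od(21)
od(21) = ev(20)
ev(20) = od(19)
od(19) = ev(18)
ev(18) = od(17)
od(17) = ev(16)
ev(16) = od(15)
od(15) = ev(14)
ev(14) = od(13)
od(13) = ev(12)
ev(12) = od(11)
od(11) = ev(10)
ev(10) = od(9)
od(9) = ev(8)
ev(8) = od(7)
od(7) = ev(6)
ev(6) = od(5)
od(5) = ev(4)
ev(4) = od(3)
od(3) = ev(2)
ev(2) = od(1)
od(1) = ev(0)
ev(0) = 1  (base case)
Result: 1

1


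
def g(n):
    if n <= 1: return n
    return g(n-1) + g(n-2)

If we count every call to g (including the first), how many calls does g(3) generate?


Let C(n) = total calls for g(n)
C(0) = 1, C(1) = 1
C(2) = 1 + C(1) + C(0) = 1 + 1 + 1 = 3
C(3) = 1 + C(2) + C(1) = 1 + 3 + 1 = 5

5


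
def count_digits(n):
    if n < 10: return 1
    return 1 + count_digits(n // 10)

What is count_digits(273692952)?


count_digits(273692952) = 1 + count_digits(27369295)
count_digits(27369295) = 1 + count_digits(2736929)
count_digits(2736929) = 1 + count_digits(273692)
count_digits(273692) = 1 + count_digits(27369)
count_digits(27369) = 1 + count_digits(2736)
count_digits(2736) = 1 + count_digits(273)
count_digits(273) = 1 + count_digits(27)
count_digits(27) = 1 + count_digits(2)
count_digits(2) = 1  (base case: 2 < 10)
Unwinding: 1 + 1 + 1 + 1 + 1 + 1 + 1 + 1 + 1 = 9

9


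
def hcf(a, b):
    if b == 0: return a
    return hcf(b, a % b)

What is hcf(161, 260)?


hcf(161, 260) = hcf(260, 161)
hcf(260, 161) = hcf(161, 99)
hcf(161, 99) = hcf(99, 62)
hcf(99, 62) = hcf(62, 37)
hcf(62, 37) = hcf(37, 25)
hcf(37, 25) = hcf(25, 12)
hcf(25, 12) = hcf(12, 1)
hcf(12, 1) = hcf(1, 0)
hcf(1, 0) = 1  (base case)

1


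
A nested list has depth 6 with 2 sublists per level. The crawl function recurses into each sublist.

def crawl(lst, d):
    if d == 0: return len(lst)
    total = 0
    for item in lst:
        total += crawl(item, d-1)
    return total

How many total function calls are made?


At depth 0 (root): 1 call
At depth 1: each of 1 parents calls crawl on 2 children = 2 calls
At depth 2: each of 2 parents calls crawl on 2 children = 4 calls
At depth 3: each of 4 parents calls crawl on 2 children = 8 calls
At depth 4: each of 8 parents calls crawl on 2 children = 16 calls
At depth 5: each of 16 parents calls crawl on 2 children = 32 calls
At depth 6: each of 32 parents calls crawl on 2 children = 64 calls
Total: 1 + 2 + 4 + 8 + 16 + 32 + 64 = 127

127


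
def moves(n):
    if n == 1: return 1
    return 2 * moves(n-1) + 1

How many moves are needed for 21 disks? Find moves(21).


moves(21) = 2 * moves(20) + 1
moves(20) = 2 * moves(19) + 1
moves(19) = 2 * moves(18) + 1
moves(18) = 2 * moves(17) + 1
moves(17) = 2 * moves(16) + 1
moves(16) = 2 * moves(15) + 1
moves(15) = 2 * moves(14) + 1
moves(14) = 2 * moves(13) + 1
moves(13) = 2 * moves(12) + 1
moves(12) = 2 * moves(11) + 1
moves(11) = 2 * moves(10) + 1
moves(10) = 2 * moves(9) + 1
moves(9) = 2 * moves(8) + 1
moves(8) = 2 * moves(7) + 1
moves(7) = 2 * moves(6) + 1
moves(6) = 2 * moves(5) + 1
moves(5) = 2 * moves(4) + 1
moves(4) = 2 * moves(3) + 1
moves(3) = 2 * moves(2) + 1
moves(2) = 2 * moves(1) + 1
moves(1) = 1  (base case)
moves(2) = 2 * 1 + 1 = 3
moves(3) = 2 * 3 + 1 = 7
moves(4) = 2 * 7 + 1 = 15
moves(5) = 2 * 15 + 1 = 31
moves(6) = 2 * 31 + 1 = 63
moves(7) = 2 * 63 + 1 = 127
moves(8) = 2 * 127 + 1 = 255
moves(9) = 2 * 255 + 1 = 511
moves(10) = 2 * 511 + 1 = 1023
moves(11) = 2 * 1023 + 1 = 2047
moves(12) = 2 * 2047 + 1 = 4095
moves(13) = 2 * 4095 + 1 = 8191
moves(14) = 2 * 8191 + 1 = 16383
moves(15) = 2 * 16383 + 1 = 32767
moves(16) = 2 * 32767 + 1 = 65535
moves(17) = 2 * 65535 + 1 = 131071
moves(18) = 2 * 131071 + 1 = 262143
moves(19) = 2 * 262143 + 1 = 524287
moves(20) = 2 * 524287 + 1 = 1048575
moves(21) = 2 * 1048575 + 1 = 2097151

2097151


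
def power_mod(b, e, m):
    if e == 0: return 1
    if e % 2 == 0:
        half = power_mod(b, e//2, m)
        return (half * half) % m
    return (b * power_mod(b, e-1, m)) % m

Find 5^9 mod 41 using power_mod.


power_mod(5, 9, 41): e is odd, compute power_mod(5, 8, 41)
  power_mod(5, 8, 41): e is even, compute power_mod(5, 4, 41)
    power_mod(5, 4, 41): e is even, compute power_mod(5, 2, 41)
      power_mod(5, 2, 41): e is even, compute power_mod(5, 1, 41)
        power_mod(5, 1, 41): e is odd, compute power_mod(5, 0, 41)
          power_mod(5, 0, 41) = 1
        (5 * 1) % 41 = 5
      half=5, (5*5) % 41 = 25
    half=25, (25*25) % 41 = 10
  half=10, (10*10) % 41 = 18
(5 * 18) % 41 = 8

8


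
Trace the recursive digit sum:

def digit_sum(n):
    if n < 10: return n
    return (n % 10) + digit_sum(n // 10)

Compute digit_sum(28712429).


digit_sum(28712429) = 9 + digit_sum(2871242)
digit_sum(2871242) = 2 + digit_sum(287124)
digit_sum(287124) = 4 + digit_sum(28712)
digit_sum(28712) = 2 + digit_sum(2871)
digit_sum(2871) = 1 + digit_sum(287)
digit_sum(287) = 7 + digit_sum(28)
digit_sum(28) = 8 + digit_sum(2)
digit_sum(2) = 2  (base case)
Total: 9 + 2 + 4 + 2 + 1 + 7 + 8 + 2 = 35

35


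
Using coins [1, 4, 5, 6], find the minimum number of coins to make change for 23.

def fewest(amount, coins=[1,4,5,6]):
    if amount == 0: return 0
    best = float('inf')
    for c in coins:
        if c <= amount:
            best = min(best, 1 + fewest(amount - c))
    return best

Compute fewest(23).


Building up with DP:
fewest(0) = 0
fewest(1) = min(1+fewest(0)=1+0=1) = 1
fewest(2) = min(1+fewest(1)=1+1=2) = 2
fewest(3) = min(1+fewest(2)=1+2=3) = 3
fewest(4) = min(1+fewest(3)=1+3=4, 1+fewest(0)=1+0=1) = 1
fewest(5) = min(1+fewest(4)=1+1=2, 1+fewest(1)=1+1=2, 1+fewest(0)=1+0=1) = 1
fewest(6) = min(1+fewest(5)=1+1=2, 1+fewest(2)=1+2=3, 1+fewest(1)=1+1=2, 1+fewest(0)=1+0=1) = 1
fewest(7) = min(1+fewest(6)=1+1=2, 1+fewest(3)=1+3=4, 1+fewest(2)=1+2=3, 1+fewest(1)=1+1=2) = 2
fewest(8) = min(1+fewest(7)=1+2=3, 1+fewest(4)=1+1=2, 1+fewest(3)=1+3=4, 1+fewest(2)=1+2=3) = 2
fewest(9) = min(1+fewest(8)=1+2=3, 1+fewest(5)=1+1=2, 1+fewest(4)=1+1=2, 1+fewest(3)=1+3=4) = 2
fewest(10) = min(1+fewest(9)=1+2=3, 1+fewest(6)=1+1=2, 1+fewest(5)=1+1=2, 1+fewest(4)=1+1=2) = 2
fewest(11) = min(1+fewest(10)=1+2=3, 1+fewest(7)=1+2=3, 1+fewest(6)=1+1=2, 1+fewest(5)=1+1=2) = 2
fewest(12) = min(1+fewest(11)=1+2=3, 1+fewest(8)=1+2=3, 1+fewest(7)=1+2=3, 1+fewest(6)=1+1=2) = 2
fewest(13) = min(1+fewest(12)=1+2=3, 1+fewest(9)=1+2=3, 1+fewest(8)=1+2=3, 1+fewest(7)=1+2=3) = 3
fewest(14) = min(1+fewest(13)=1+3=4, 1+fewest(10)=1+2=3, 1+fewest(9)=1+2=3, 1+fewest(8)=1+2=3) = 3
fewest(15) = min(1+fewest(14)=1+3=4, 1+fewest(11)=1+2=3, 1+fewest(10)=1+2=3, 1+fewest(9)=1+2=3) = 3
fewest(16) = min(1+fewest(15)=1+3=4, 1+fewest(12)=1+2=3, 1+fewest(11)=1+2=3, 1+fewest(10)=1+2=3) = 3
fewest(17) = min(1+fewest(16)=1+3=4, 1+fewest(13)=1+3=4, 1+fewest(12)=1+2=3, 1+fewest(11)=1+2=3) = 3
fewest(18) = min(1+fewest(17)=1+3=4, 1+fewest(14)=1+3=4, 1+fewest(13)=1+3=4, 1+fewest(12)=1+2=3) = 3
fewest(19) = min(1+fewest(18)=1+3=4, 1+fewest(15)=1+3=4, 1+fewest(14)=1+3=4, 1+fewest(13)=1+3=4) = 4
fewest(20) = min(1+fewest(19)=1+4=5, 1+fewest(16)=1+3=4, 1+fewest(15)=1+3=4, 1+fewest(14)=1+3=4) = 4
fewest(21) = min(1+fewest(20)=1+4=5, 1+fewest(17)=1+3=4, 1+fewest(16)=1+3=4, 1+fewest(15)=1+3=4) = 4
fewest(22) = min(1+fewest(21)=1+4=5, 1+fewest(18)=1+3=4, 1+fewest(17)=1+3=4, 1+fewest(16)=1+3=4) = 4
fewest(23) = min(1+fewest(22)=1+4=5, 1+fewest(19)=1+4=5, 1+fewest(18)=1+3=4, 1+fewest(17)=1+3=4) = 4

4


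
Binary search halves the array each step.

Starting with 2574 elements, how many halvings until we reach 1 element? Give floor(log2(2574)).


2574 / 2 = 1287
1287 / 2 = 643
643 / 2 = 321
321 / 2 = 160
160 / 2 = 80
80 / 2 = 40
40 / 2 = 20
20 / 2 = 10
10 / 2 = 5
5 / 2 = 2
2 / 2 = 1
Reached 1 after 11 halvings

11


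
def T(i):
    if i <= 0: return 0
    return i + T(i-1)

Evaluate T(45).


T(45)
= 45 + 44 + 43 + 42 + 41 + 40 + 39 + 38 + 37 + 36 + 35 + 34 + 33 + 32 + 31 + 30 + 29 + 28 + 27 + 26 + 25 + 24 + 23 + 22 + 21 + 20 + 19 + 18 + 17 + 16 + 15 + 14 + 13 + 12 + 11 + 10 + 9 + 8 + 7 + 6 + 5 + 4 + 3 + 2 + 1 + T(0)
= 45 + 44 + 43 + 42 + 41 + 40 + 39 + 38 + 37 + 36 + 35 + 34 + 33 + 32 + 31 + 30 + 29 + 28 + 27 + 26 + 25 + 24 + 23 + 22 + 21 + 20 + 19 + 18 + 17 + 16 + 15 + 14 + 13 + 12 + 11 + 10 + 9 + 8 + 7 + 6 + 5 + 4 + 3 + 2 + 1 + 0
= 1035

1035


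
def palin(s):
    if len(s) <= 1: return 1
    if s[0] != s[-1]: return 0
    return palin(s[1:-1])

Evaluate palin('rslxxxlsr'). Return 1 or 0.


palin('rslxxxlsr'): s[0]='r' == s[-1]='r' -> check palin('slxxxls')
palin('slxxxls'): s[0]='s' == s[-1]='s' -> check palin('lxxxl')
palin('lxxxl'): s[0]='l' == s[-1]='l' -> check palin('xxx')
palin('xxx'): s[0]='x' == s[-1]='x' -> check palin('x')
palin('x'): len <= 1 -> return 1  (base case)
Result: 1 (palindrome)

1


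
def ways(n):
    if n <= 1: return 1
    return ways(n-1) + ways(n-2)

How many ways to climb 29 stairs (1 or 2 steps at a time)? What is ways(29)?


Building up from base cases:
ways(0) = 1
ways(1) = 1
ways(2) = ways(1) + ways(0) = 1 + 1 = 2
ways(3) = ways(2) + ways(1) = 2 + 1 = 3
ways(4) = ways(3) + ways(2) = 3 + 2 = 5
ways(5) = ways(4) + ways(3) = 5 + 3 = 8
ways(6) = ways(5) + ways(4) = 8 + 5 = 13
ways(7) = ways(6) + ways(5) = 13 + 8 = 21
ways(8) = ways(7) + ways(6) = 21 + 13 = 34
ways(9) = ways(8) + ways(7) = 34 + 21 = 55
ways(10) = ways(9) + ways(8) = 55 + 34 = 89
ways(11) = ways(10) + ways(9) = 89 + 55 = 144
ways(12) = ways(11) + ways(10) = 144 + 89 = 233
ways(13) = ways(12) + ways(11) = 233 + 144 = 377
ways(14) = ways(13) + ways(12) = 377 + 233 = 610
ways(15) = ways(14) + ways(13) = 610 + 377 = 987
ways(16) = ways(15) + ways(14) = 987 + 610 = 1597
ways(17) = ways(16) + ways(15) = 1597 + 987 = 2584
ways(18) = ways(17) + ways(16) = 2584 + 1597 = 4181
ways(19) = ways(18) + ways(17) = 4181 + 2584 = 6765
ways(20) = ways(19) + ways(18) = 6765 + 4181 = 10946
ways(21) = ways(20) + ways(19) = 10946 + 6765 = 17711
ways(22) = ways(21) + ways(20) = 17711 + 10946 = 28657
ways(23) = ways(22) + ways(21) = 28657 + 17711 = 46368
ways(24) = ways(23) + ways(22) = 46368 + 28657 = 75025
ways(25) = ways(24) + ways(23) = 75025 + 46368 = 121393
ways(26) = ways(25) + ways(24) = 121393 + 75025 = 196418
ways(27) = ways(26) + ways(25) = 196418 + 121393 = 317811
ways(28) = ways(27) + ways(26) = 317811 + 196418 = 514229
ways(29) = ways(28) + ways(27) = 514229 + 317811 = 832040

832040


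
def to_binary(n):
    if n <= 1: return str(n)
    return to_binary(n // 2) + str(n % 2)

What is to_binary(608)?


to_binary(608) = to_binary(304) + '0'
to_binary(304) = to_binary(152) + '0'
to_binary(152) = to_binary(76) + '0'
to_binary(76) = to_binary(38) + '0'
to_binary(38) = to_binary(19) + '0'
to_binary(19) = to_binary(9) + '1'
to_binary(9) = to_binary(4) + '1'
to_binary(4) = to_binary(2) + '0'
to_binary(2) = to_binary(1) + '0'
to_binary(1) = '1'  (base case)
Concatenating: '1' + '0' + '0' + '1' + '1' + '0' + '0' + '0' + '0' + '0' = '1001100000'

1001100000


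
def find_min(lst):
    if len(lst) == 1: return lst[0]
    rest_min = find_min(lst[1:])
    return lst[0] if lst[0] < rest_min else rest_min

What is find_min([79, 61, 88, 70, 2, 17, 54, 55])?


find_min([79, 61, 88, 70, 2, 17, 54, 55]): compare 79 with find_min([61, 88, 70, 2, 17, 54, 55])
find_min([61, 88, 70, 2, 17, 54, 55]): compare 61 with find_min([88, 70, 2, 17, 54, 55])
find_min([88, 70, 2, 17, 54, 55]): compare 88 with find_min([70, 2, 17, 54, 55])
find_min([70, 2, 17, 54, 55]): compare 70 with find_min([2, 17, 54, 55])
find_min([2, 17, 54, 55]): compare 2 with find_min([17, 54, 55])
find_min([17, 54, 55]): compare 17 with find_min([54, 55])
find_min([54, 55]): compare 54 with find_min([55])
find_min([55]) = 55  (base case)
Compare 54 with 55 -> 54
Compare 17 with 54 -> 17
Compare 2 with 17 -> 2
Compare 70 with 2 -> 2
Compare 88 with 2 -> 2
Compare 61 with 2 -> 2
Compare 79 with 2 -> 2

2


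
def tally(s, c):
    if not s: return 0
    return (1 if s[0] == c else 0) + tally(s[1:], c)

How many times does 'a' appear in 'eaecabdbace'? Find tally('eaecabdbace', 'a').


s[0]='e' != 'a' -> 0
s[0]='a' == 'a' -> 1
s[0]='e' != 'a' -> 0
s[0]='c' != 'a' -> 0
s[0]='a' == 'a' -> 1
s[0]='b' != 'a' -> 0
s[0]='d' != 'a' -> 0
s[0]='b' != 'a' -> 0
s[0]='a' == 'a' -> 1
s[0]='c' != 'a' -> 0
s[0]='e' != 'a' -> 0
Sum: 0 + 1 + 0 + 0 + 1 + 0 + 0 + 0 + 1 + 0 + 0 = 3

3


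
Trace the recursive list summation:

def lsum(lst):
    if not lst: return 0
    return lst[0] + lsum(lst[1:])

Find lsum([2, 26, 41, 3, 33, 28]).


lsum([2, 26, 41, 3, 33, 28]) = 2 + lsum([26, 41, 3, 33, 28])
lsum([26, 41, 3, 33, 28]) = 26 + lsum([41, 3, 33, 28])
lsum([41, 3, 33, 28]) = 41 + lsum([3, 33, 28])
lsum([3, 33, 28]) = 3 + lsum([33, 28])
lsum([33, 28]) = 33 + lsum([28])
lsum([28]) = 28 + lsum([])
lsum([]) = 0  (base case)
Total: 2 + 26 + 41 + 3 + 33 + 28 + 0 = 133

133


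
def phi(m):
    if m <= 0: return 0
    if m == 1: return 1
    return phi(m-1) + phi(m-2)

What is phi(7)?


Computing phi(7) bottom-up:
phi(0) = 0
phi(1) = 1
phi(2) = phi(1) + phi(0) = 1 + 0 = 1
phi(3) = phi(2) + phi(1) = 1 + 1 = 2
phi(4) = phi(3) + phi(2) = 2 + 1 = 3
phi(5) = phi(4) + phi(3) = 3 + 2 = 5
phi(6) = phi(5) + phi(4) = 5 + 3 = 8
phi(7) = phi(6) + phi(5) = 8 + 5 = 13

13


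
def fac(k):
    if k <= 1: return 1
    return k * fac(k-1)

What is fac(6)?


fac(6)
= 6 * fac(5)
= 6 * 5 * fac(4)
= 6 * 5 * 4 * fac(3)
= 6 * 5 * 4 * 3 * fac(2)
= 6 * 5 * 4 * 3 * 2 * fac(1)
= 6 * 5 * 4 * 3 * 2 * 1
= 720

720


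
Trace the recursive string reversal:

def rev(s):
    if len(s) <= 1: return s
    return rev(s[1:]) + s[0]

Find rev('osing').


rev('osing') = rev('sing') + 'o'
rev('sing') = rev('ing') + 's'
rev('ing') = rev('ng') + 'i'
rev('ng') = rev('g') + 'n'
rev('g') = 'g'  (base case)
Concatenating: 'g' + 'n' + 'i' + 's' + 'o' = 'gniso'

gniso


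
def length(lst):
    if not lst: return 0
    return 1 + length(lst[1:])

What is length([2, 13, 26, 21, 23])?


length([2, 13, 26, 21, 23]) = 1 + length([13, 26, 21, 23])
length([13, 26, 21, 23]) = 1 + length([26, 21, 23])
length([26, 21, 23]) = 1 + length([21, 23])
length([21, 23]) = 1 + length([23])
length([23]) = 1 + length([])
length([]) = 0  (base case)
Unwinding: 1 + 1 + 1 + 1 + 1 + 0 = 5

5


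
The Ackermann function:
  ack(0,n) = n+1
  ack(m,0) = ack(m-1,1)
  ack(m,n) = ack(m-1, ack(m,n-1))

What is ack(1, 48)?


ack(1, 48) = ack(0, ack(1, 47))
  ack(1, 47) = ack(0, ack(1, 46))
    ack(1, 46) = ack(0, ack(1, 45))
      ack(1, 45) = ack(0, ack(1, 44))
        ack(1, 44) = ack(0, ack(1, 43))
          ack(1, 43) = ack(0, ack(1, 42))
          ack(1, 42) = ack(0, ack(1, 41))
          ack(1, 41) = ack(0, ack(1, 40))
          ack(1, 40) = ack(0, ack(1, 39))
          ack(1, 39) = ack(0, ack(1, 38))
          ack(1, 38) = ack(0, ack(1, 37))
          ack(1, 37) = ack(0, ack(1, 36))
          ack(1, 36) = ack(0, ack(1, 35))
          ack(1, 35) = ack(0, ack(1, 34))
          ack(1, 34) = ack(0, ack(1, 33))
          ack(1, 33) = ack(0, ack(1, 32))
          ack(1, 32) = ack(0, ack(1, 31))
          ack(1, 31) = ack(0, ack(1, 30))
          ack(1, 30) = ack(0, ack(1, 29))
          ack(1, 29) = ack(0, ack(1, 28))
          ack(1, 28) = ack(0, ack(1, 27))
          ack(1, 27) = ack(0, ack(1, 26))
          ack(1, 26) = ack(0, ack(1, 25))
          ack(1, 25) = ack(0, ack(1, 24))
          ack(1, 24) = ack(0, ack(1, 23))
... (trace truncated)
Result: ack(1, 48) = 50

50


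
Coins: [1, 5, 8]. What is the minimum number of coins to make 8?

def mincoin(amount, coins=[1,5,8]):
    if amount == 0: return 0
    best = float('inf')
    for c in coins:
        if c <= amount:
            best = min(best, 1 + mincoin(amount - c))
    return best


Building up with DP:
mincoin(0) = 0
mincoin(1) = min(1+mincoin(0)=1+0=1) = 1
mincoin(2) = min(1+mincoin(1)=1+1=2) = 2
mincoin(3) = min(1+mincoin(2)=1+2=3) = 3
mincoin(4) = min(1+mincoin(3)=1+3=4) = 4
mincoin(5) = min(1+mincoin(4)=1+4=5, 1+mincoin(0)=1+0=1) = 1
mincoin(6) = min(1+mincoin(5)=1+1=2, 1+mincoin(1)=1+1=2) = 2
mincoin(7) = min(1+mincoin(6)=1+2=3, 1+mincoin(2)=1+2=3) = 3
mincoin(8) = min(1+mincoin(7)=1+3=4, 1+mincoin(3)=1+3=4, 1+mincoin(0)=1+0=1) = 1

1


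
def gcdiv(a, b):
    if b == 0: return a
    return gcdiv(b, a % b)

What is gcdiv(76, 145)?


gcdiv(76, 145) = gcdiv(145, 76)
gcdiv(145, 76) = gcdiv(76, 69)
gcdiv(76, 69) = gcdiv(69, 7)
gcdiv(69, 7) = gcdiv(7, 6)
gcdiv(7, 6) = gcdiv(6, 1)
gcdiv(6, 1) = gcdiv(1, 0)
gcdiv(1, 0) = 1  (base case)

1


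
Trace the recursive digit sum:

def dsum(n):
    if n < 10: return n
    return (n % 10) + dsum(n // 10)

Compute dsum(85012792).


dsum(85012792) = 2 + dsum(8501279)
dsum(8501279) = 9 + dsum(850127)
dsum(850127) = 7 + dsum(85012)
dsum(85012) = 2 + dsum(8501)
dsum(8501) = 1 + dsum(850)
dsum(850) = 0 + dsum(85)
dsum(85) = 5 + dsum(8)
dsum(8) = 8  (base case)
Total: 2 + 9 + 7 + 2 + 1 + 0 + 5 + 8 = 34

34


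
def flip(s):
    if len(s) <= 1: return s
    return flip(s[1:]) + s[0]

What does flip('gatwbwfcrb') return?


flip('gatwbwfcrb') = flip('atwbwfcrb') + 'g'
flip('atwbwfcrb') = flip('twbwfcrb') + 'a'
flip('twbwfcrb') = flip('wbwfcrb') + 't'
flip('wbwfcrb') = flip('bwfcrb') + 'w'
flip('bwfcrb') = flip('wfcrb') + 'b'
flip('wfcrb') = flip('fcrb') + 'w'
flip('fcrb') = flip('crb') + 'f'
flip('crb') = flip('rb') + 'c'
flip('rb') = flip('b') + 'r'
flip('b') = 'b'  (base case)
Concatenating: 'b' + 'r' + 'c' + 'f' + 'w' + 'b' + 'w' + 't' + 'a' + 'g' = 'brcfwbwtag'

brcfwbwtag


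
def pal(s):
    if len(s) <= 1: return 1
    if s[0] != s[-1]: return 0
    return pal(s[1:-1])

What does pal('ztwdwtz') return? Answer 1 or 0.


pal('ztwdwtz'): s[0]='z' == s[-1]='z' -> check pal('twdwt')
pal('twdwt'): s[0]='t' == s[-1]='t' -> check pal('wdw')
pal('wdw'): s[0]='w' == s[-1]='w' -> check pal('d')
pal('d'): len <= 1 -> return 1  (base case)
Result: 1 (palindrome)

1


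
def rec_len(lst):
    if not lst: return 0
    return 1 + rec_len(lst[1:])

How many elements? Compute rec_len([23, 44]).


rec_len([23, 44]) = 1 + rec_len([44])
rec_len([44]) = 1 + rec_len([])
rec_len([]) = 0  (base case)
Unwinding: 1 + 1 + 0 = 2

2


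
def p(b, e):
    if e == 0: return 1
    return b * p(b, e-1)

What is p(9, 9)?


p(9, 9)
= 9 * p(9, 8)
= 9 * 9 * p(9, 7)
= 9 * 9 * 9 * p(9, 6)
= 9 * 9 * 9 * 9 * p(9, 5)
= 9 * 9 * 9 * 9 * 9 * p(9, 4)
= 9 * 9 * 9 * 9 * 9 * 9 * p(9, 3)
= 9 * 9 * 9 * 9 * 9 * 9 * 9 * p(9, 2)
= 9 * 9 * 9 * 9 * 9 * 9 * 9 * 9 * p(9, 1)
= 9 * 9 * 9 * 9 * 9 * 9 * 9 * 9 * 9 * p(9, 0)
= 9 * 9 * 9 * 9 * 9 * 9 * 9 * 9 * 9 * 1
= 387420489

387420489


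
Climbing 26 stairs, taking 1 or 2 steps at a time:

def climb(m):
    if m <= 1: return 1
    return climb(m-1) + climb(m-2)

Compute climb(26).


Building up from base cases:
climb(0) = 1
climb(1) = 1
climb(2) = climb(1) + climb(0) = 1 + 1 = 2
climb(3) = climb(2) + climb(1) = 2 + 1 = 3
climb(4) = climb(3) + climb(2) = 3 + 2 = 5
climb(5) = climb(4) + climb(3) = 5 + 3 = 8
climb(6) = climb(5) + climb(4) = 8 + 5 = 13
climb(7) = climb(6) + climb(5) = 13 + 8 = 21
climb(8) = climb(7) + climb(6) = 21 + 13 = 34
climb(9) = climb(8) + climb(7) = 34 + 21 = 55
climb(10) = climb(9) + climb(8) = 55 + 34 = 89
climb(11) = climb(10) + climb(9) = 89 + 55 = 144
climb(12) = climb(11) + climb(10) = 144 + 89 = 233
climb(13) = climb(12) + climb(11) = 233 + 144 = 377
climb(14) = climb(13) + climb(12) = 377 + 233 = 610
climb(15) = climb(14) + climb(13) = 610 + 377 = 987
climb(16) = climb(15) + climb(14) = 987 + 610 = 1597
climb(17) = climb(16) + climb(15) = 1597 + 987 = 2584
climb(18) = climb(17) + climb(16) = 2584 + 1597 = 4181
climb(19) = climb(18) + climb(17) = 4181 + 2584 = 6765
climb(20) = climb(19) + climb(18) = 6765 + 4181 = 10946
climb(21) = climb(20) + climb(19) = 10946 + 6765 = 17711
climb(22) = climb(21) + climb(20) = 17711 + 10946 = 28657
climb(23) = climb(22) + climb(21) = 28657 + 17711 = 46368
climb(24) = climb(23) + climb(22) = 46368 + 28657 = 75025
climb(25) = climb(24) + climb(23) = 75025 + 46368 = 121393
climb(26) = climb(25) + climb(24) = 121393 + 75025 = 196418

196418


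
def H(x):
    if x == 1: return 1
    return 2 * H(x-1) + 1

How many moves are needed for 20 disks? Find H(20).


H(20) = 2 * H(19) + 1
H(19) = 2 * H(18) + 1
H(18) = 2 * H(17) + 1
H(17) = 2 * H(16) + 1
H(16) = 2 * H(15) + 1
H(15) = 2 * H(14) + 1
H(14) = 2 * H(13) + 1
H(13) = 2 * H(12) + 1
H(12) = 2 * H(11) + 1
H(11) = 2 * H(10) + 1
H(10) = 2 * H(9) + 1
H(9) = 2 * H(8) + 1
H(8) = 2 * H(7) + 1
H(7) = 2 * H(6) + 1
H(6) = 2 * H(5) + 1
H(5) = 2 * H(4) + 1
H(4) = 2 * H(3) + 1
H(3) = 2 * H(2) + 1
H(2) = 2 * H(1) + 1
H(1) = 1  (base case)
H(2) = 2 * 1 + 1 = 3
H(3) = 2 * 3 + 1 = 7
H(4) = 2 * 7 + 1 = 15
H(5) = 2 * 15 + 1 = 31
H(6) = 2 * 31 + 1 = 63
H(7) = 2 * 63 + 1 = 127
H(8) = 2 * 127 + 1 = 255
H(9) = 2 * 255 + 1 = 511
H(10) = 2 * 511 + 1 = 1023
H(11) = 2 * 1023 + 1 = 2047
H(12) = 2 * 2047 + 1 = 4095
H(13) = 2 * 4095 + 1 = 8191
H(14) = 2 * 8191 + 1 = 16383
H(15) = 2 * 16383 + 1 = 32767
H(16) = 2 * 32767 + 1 = 65535
H(17) = 2 * 65535 + 1 = 131071
H(18) = 2 * 131071 + 1 = 262143
H(19) = 2 * 262143 + 1 = 524287
H(20) = 2 * 524287 + 1 = 1048575

1048575


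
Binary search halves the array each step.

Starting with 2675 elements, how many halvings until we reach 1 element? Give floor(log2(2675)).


2675 / 2 = 1337
1337 / 2 = 668
668 / 2 = 334
334 / 2 = 167
167 / 2 = 83
83 / 2 = 41
41 / 2 = 20
20 / 2 = 10
10 / 2 = 5
5 / 2 = 2
2 / 2 = 1
Reached 1 after 11 halvings

11


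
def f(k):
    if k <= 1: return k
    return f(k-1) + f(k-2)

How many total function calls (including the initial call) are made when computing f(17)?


Let C(n) = total calls for f(n)
C(0) = 1, C(1) = 1
C(2) = 1 + C(1) + C(0) = 1 + 1 + 1 = 3
C(3) = 1 + C(2) + C(1) = 1 + 3 + 1 = 5
C(4) = 1 + C(3) + C(2) = 1 + 5 + 3 = 9
C(5) = 1 + C(4) + C(3) = 1 + 9 + 5 = 15
C(6) = 1 + C(5) + C(4) = 1 + 15 + 9 = 25
C(7) = 1 + C(6) + C(5) = 1 + 25 + 15 = 41
C(8) = 1 + C(7) + C(6) = 1 + 41 + 25 = 67
C(9) = 1 + C(8) + C(7) = 1 + 67 + 41 = 109
C(10) = 1 + C(9) + C(8) = 1 + 109 + 67 = 177
C(11) = 1 + C(10) + C(9) = 1 + 177 + 109 = 287
C(12) = 1 + C(11) + C(10) = 1 + 287 + 177 = 465
C(13) = 1 + C(12) + C(11) = 1 + 465 + 287 = 753
C(14) = 1 + C(13) + C(12) = 1 + 753 + 465 = 1219
C(15) = 1 + C(14) + C(13) = 1 + 1219 + 753 = 1973
C(16) = 1 + C(15) + C(14) = 1 + 1973 + 1219 = 3193
C(17) = 1 + C(16) + C(15) = 1 + 3193 + 1973 = 5167

5167


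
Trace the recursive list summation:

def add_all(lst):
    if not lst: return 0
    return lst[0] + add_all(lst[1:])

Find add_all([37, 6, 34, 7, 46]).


add_all([37, 6, 34, 7, 46]) = 37 + add_all([6, 34, 7, 46])
add_all([6, 34, 7, 46]) = 6 + add_all([34, 7, 46])
add_all([34, 7, 46]) = 34 + add_all([7, 46])
add_all([7, 46]) = 7 + add_all([46])
add_all([46]) = 46 + add_all([])
add_all([]) = 0  (base case)
Total: 37 + 6 + 34 + 7 + 46 + 0 = 130

130


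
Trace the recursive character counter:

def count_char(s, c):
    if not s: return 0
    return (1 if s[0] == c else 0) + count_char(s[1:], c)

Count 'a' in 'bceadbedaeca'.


s[0]='b' != 'a' -> 0
s[0]='c' != 'a' -> 0
s[0]='e' != 'a' -> 0
s[0]='a' == 'a' -> 1
s[0]='d' != 'a' -> 0
s[0]='b' != 'a' -> 0
s[0]='e' != 'a' -> 0
s[0]='d' != 'a' -> 0
s[0]='a' == 'a' -> 1
s[0]='e' != 'a' -> 0
s[0]='c' != 'a' -> 0
s[0]='a' == 'a' -> 1
Sum: 0 + 0 + 0 + 1 + 0 + 0 + 0 + 0 + 1 + 0 + 0 + 1 = 3

3


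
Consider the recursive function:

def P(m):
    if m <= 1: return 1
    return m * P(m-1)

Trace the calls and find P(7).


P(7)
= 7 * P(6)
= 7 * 6 * P(5)
= 7 * 6 * 5 * P(4)
= 7 * 6 * 5 * 4 * P(3)
= 7 * 6 * 5 * 4 * 3 * P(2)
= 7 * 6 * 5 * 4 * 3 * 2 * P(1)
= 7 * 6 * 5 * 4 * 3 * 2 * 1
= 5040

5040


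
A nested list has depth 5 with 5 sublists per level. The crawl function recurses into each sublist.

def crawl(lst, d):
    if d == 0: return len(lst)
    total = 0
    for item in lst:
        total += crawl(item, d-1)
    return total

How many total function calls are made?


At depth 0 (root): 1 call
At depth 1: each of 1 parents calls crawl on 5 children = 5 calls
At depth 2: each of 5 parents calls crawl on 5 children = 25 calls
At depth 3: each of 25 parents calls crawl on 5 children = 125 calls
At depth 4: each of 125 parents calls crawl on 5 children = 625 calls
At depth 5: each of 625 parents calls crawl on 5 children = 3125 calls
Total: 1 + 5 + 25 + 125 + 625 + 3125 = 3906

3906


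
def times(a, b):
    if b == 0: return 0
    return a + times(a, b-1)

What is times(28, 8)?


times(28, 8) = 28 + times(28, 7)
times(28, 7) = 28 + times(28, 6)
times(28, 6) = 28 + times(28, 5)
times(28, 5) = 28 + times(28, 4)
times(28, 4) = 28 + times(28, 3)
times(28, 3) = 28 + times(28, 2)
times(28, 2) = 28 + times(28, 1)
times(28, 1) = 28 + times(28, 0)
times(28, 0) = 0  (base case)
Total: 28 + 28 + 28 + 28 + 28 + 28 + 28 + 28 + 0 = 224

224


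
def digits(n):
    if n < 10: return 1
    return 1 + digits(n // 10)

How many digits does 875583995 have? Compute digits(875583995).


digits(875583995) = 1 + digits(87558399)
digits(87558399) = 1 + digits(8755839)
digits(8755839) = 1 + digits(875583)
digits(875583) = 1 + digits(87558)
digits(87558) = 1 + digits(8755)
digits(8755) = 1 + digits(875)
digits(875) = 1 + digits(87)
digits(87) = 1 + digits(8)
digits(8) = 1  (base case: 8 < 10)
Unwinding: 1 + 1 + 1 + 1 + 1 + 1 + 1 + 1 + 1 = 9

9


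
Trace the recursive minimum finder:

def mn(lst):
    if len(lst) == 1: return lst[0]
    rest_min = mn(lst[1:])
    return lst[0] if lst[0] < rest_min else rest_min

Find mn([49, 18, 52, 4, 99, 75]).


mn([49, 18, 52, 4, 99, 75]): compare 49 with mn([18, 52, 4, 99, 75])
mn([18, 52, 4, 99, 75]): compare 18 with mn([52, 4, 99, 75])
mn([52, 4, 99, 75]): compare 52 with mn([4, 99, 75])
mn([4, 99, 75]): compare 4 with mn([99, 75])
mn([99, 75]): compare 99 with mn([75])
mn([75]) = 75  (base case)
Compare 99 with 75 -> 75
Compare 4 with 75 -> 4
Compare 52 with 4 -> 4
Compare 18 with 4 -> 4
Compare 49 with 4 -> 4

4


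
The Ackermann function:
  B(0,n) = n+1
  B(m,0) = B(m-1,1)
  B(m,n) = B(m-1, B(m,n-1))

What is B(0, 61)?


B(0, 61) = 62
Result: B(0, 61) = 62

62


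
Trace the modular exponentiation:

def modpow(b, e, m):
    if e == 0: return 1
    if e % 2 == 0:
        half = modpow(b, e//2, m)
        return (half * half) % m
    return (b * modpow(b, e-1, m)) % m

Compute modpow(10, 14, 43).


modpow(10, 14, 43): e is even, compute modpow(10, 7, 43)
  modpow(10, 7, 43): e is odd, compute modpow(10, 6, 43)
    modpow(10, 6, 43): e is even, compute modpow(10, 3, 43)
      modpow(10, 3, 43): e is odd, compute modpow(10, 2, 43)
        modpow(10, 2, 43): e is even, compute modpow(10, 1, 43)
          modpow(10, 1, 43): e is odd, compute modpow(10, 0, 43)
          modpow(10, 0, 43) = 1
          (10 * 1) % 43 = 10
        half=10, (10*10) % 43 = 14
      (10 * 14) % 43 = 11
    half=11, (11*11) % 43 = 35
  (10 * 35) % 43 = 6
half=6, (6*6) % 43 = 36

36


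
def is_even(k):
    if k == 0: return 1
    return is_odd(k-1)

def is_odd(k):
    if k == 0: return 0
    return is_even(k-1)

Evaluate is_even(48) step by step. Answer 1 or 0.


is_even(48) = is_odd(47)
is_odd(47) = is_even(46)
is_even(46) = is_odd(45)
is_odd(45) = is_even(44)
is_even(44) = is_odd(43)
is_odd(43) = is_even(42)
is_even(42) = is_odd(41)
is_odd(41) = is_even(40)
is_even(40) = is_odd(39)
is_odd(39) = is_even(38)
is_even(38) = is_odd(37)
is_odd(37) = is_even(36)
is_even(36) = is_odd(35)
is_odd(35) = is_even(34)
is_even(34) = is_odd(33)
is_odd(33) = is_even(32)
is_even(32) = is_odd(31)
is_odd(31) = is_even(30)
is_even(30) = is_odd(29)
is_odd(29) = is_even(28)
is_even(28) = is_odd(27)
is_odd(27) = is_even(26)
is_even(26) = is_odd(25)
is_odd(25) = is_even(24)
is_even(24) = is_odd(23)
is_odd(23) = is_even(22)
is_even(22) = is_odd(21)
is_odd(21) = is_even(20)
is_even(20) = is_odd(19)
is_odd(19) = is_even(18)
is_even(18) = is_odd(17)
is_odd(17) = is_even(16)
is_even(16) = is_odd(15)
is_odd(15) = is_even(14)
is_even(14) = is_odd(13)
is_odd(13) = is_even(12)
is_even(12) = is_odd(11)
is_odd(11) = is_even(10)
is_even(10) = is_odd(9)
is_odd(9) = is_even(8)
is_even(8) = is_odd(7)
is_odd(7) = is_even(6)
is_even(6) = is_odd(5)
is_odd(5) = is_even(4)
is_even(4) = is_odd(3)
is_odd(3) = is_even(2)
is_even(2) = is_odd(1)
is_odd(1) = is_even(0)
is_even(0) = 1  (base case)
Result: 1

1


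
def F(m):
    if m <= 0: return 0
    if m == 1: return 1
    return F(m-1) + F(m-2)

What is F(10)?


Computing F(10) bottom-up:
F(0) = 0
F(1) = 1
F(2) = F(1) + F(0) = 1 + 0 = 1
F(3) = F(2) + F(1) = 1 + 1 = 2
F(4) = F(3) + F(2) = 2 + 1 = 3
F(5) = F(4) + F(3) = 3 + 2 = 5
F(6) = F(5) + F(4) = 5 + 3 = 8
F(7) = F(6) + F(5) = 8 + 5 = 13
F(8) = F(7) + F(6) = 13 + 8 = 21
F(9) = F(8) + F(7) = 21 + 13 = 34
F(10) = F(9) + F(8) = 34 + 21 = 55

55


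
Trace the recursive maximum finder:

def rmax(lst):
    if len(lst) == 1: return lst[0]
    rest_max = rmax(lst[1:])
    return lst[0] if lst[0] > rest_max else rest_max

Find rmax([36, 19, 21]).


rmax([36, 19, 21]): compare 36 with rmax([19, 21])
rmax([19, 21]): compare 19 with rmax([21])
rmax([21]) = 21  (base case)
Compare 19 with 21 -> 21
Compare 36 with 21 -> 36

36


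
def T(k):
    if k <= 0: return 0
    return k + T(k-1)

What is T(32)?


T(32)
= 32 + 31 + 30 + 29 + 28 + 27 + 26 + 25 + 24 + 23 + 22 + 21 + 20 + 19 + 18 + 17 + 16 + 15 + 14 + 13 + 12 + 11 + 10 + 9 + 8 + 7 + 6 + 5 + 4 + 3 + 2 + 1 + T(0)
= 32 + 31 + 30 + 29 + 28 + 27 + 26 + 25 + 24 + 23 + 22 + 21 + 20 + 19 + 18 + 17 + 16 + 15 + 14 + 13 + 12 + 11 + 10 + 9 + 8 + 7 + 6 + 5 + 4 + 3 + 2 + 1 + 0
= 528

528


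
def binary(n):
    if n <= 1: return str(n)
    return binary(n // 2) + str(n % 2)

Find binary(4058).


binary(4058) = binary(2029) + '0'
binary(2029) = binary(1014) + '1'
binary(1014) = binary(507) + '0'
binary(507) = binary(253) + '1'
binary(253) = binary(126) + '1'
binary(126) = binary(63) + '0'
binary(63) = binary(31) + '1'
binary(31) = binary(15) + '1'
binary(15) = binary(7) + '1'
binary(7) = binary(3) + '1'
binary(3) = binary(1) + '1'
binary(1) = '1'  (base case)
Concatenating: '1' + '1' + '1' + '1' + '1' + '1' + '0' + '1' + '1' + '0' + '1' + '0' = '111111011010'

111111011010


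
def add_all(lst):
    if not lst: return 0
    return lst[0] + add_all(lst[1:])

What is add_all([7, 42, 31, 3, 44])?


add_all([7, 42, 31, 3, 44]) = 7 + add_all([42, 31, 3, 44])
add_all([42, 31, 3, 44]) = 42 + add_all([31, 3, 44])
add_all([31, 3, 44]) = 31 + add_all([3, 44])
add_all([3, 44]) = 3 + add_all([44])
add_all([44]) = 44 + add_all([])
add_all([]) = 0  (base case)
Total: 7 + 42 + 31 + 3 + 44 + 0 = 127

127


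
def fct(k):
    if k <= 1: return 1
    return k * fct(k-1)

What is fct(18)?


fct(18)
= 18 * fct(17)
= 18 * 17 * fct(16)
= 18 * 17 * 16 * fct(15)
= 18 * 17 * 16 * 15 * fct(14)
= 18 * 17 * 16 * 15 * 14 * fct(13)
= 18 * 17 * 16 * 15 * 14 * 13 * fct(12)
= 18 * 17 * 16 * 15 * 14 * 13 * 12 * fct(11)
= 18 * 17 * 16 * 15 * 14 * 13 * 12 * 11 * fct(10)
= 18 * 17 * 16 * 15 * 14 * 13 * 12 * 11 * 10 * fct(9)
= 18 * 17 * 16 * 15 * 14 * 13 * 12 * 11 * 10 * 9 * fct(8)
= 18 * 17 * 16 * 15 * 14 * 13 * 12 * 11 * 10 * 9 * 8 * fct(7)
= 18 * 17 * 16 * 15 * 14 * 13 * 12 * 11 * 10 * 9 * 8 * 7 * fct(6)
= 18 * 17 * 16 * 15 * 14 * 13 * 12 * 11 * 10 * 9 * 8 * 7 * 6 * fct(5)
= 18 * 17 * 16 * 15 * 14 * 13 * 12 * 11 * 10 * 9 * 8 * 7 * 6 * 5 * fct(4)
= 18 * 17 * 16 * 15 * 14 * 13 * 12 * 11 * 10 * 9 * 8 * 7 * 6 * 5 * 4 * fct(3)
= 18 * 17 * 16 * 15 * 14 * 13 * 12 * 11 * 10 * 9 * 8 * 7 * 6 * 5 * 4 * 3 * fct(2)
= 18 * 17 * 16 * 15 * 14 * 13 * 12 * 11 * 10 * 9 * 8 * 7 * 6 * 5 * 4 * 3 * 2 * fct(1)
= 18 * 17 * 16 * 15 * 14 * 13 * 12 * 11 * 10 * 9 * 8 * 7 * 6 * 5 * 4 * 3 * 2 * 1
= 6402373705728000

6402373705728000


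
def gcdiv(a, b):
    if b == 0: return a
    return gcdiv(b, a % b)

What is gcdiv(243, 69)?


gcdiv(243, 69) = gcdiv(69, 36)
gcdiv(69, 36) = gcdiv(36, 33)
gcdiv(36, 33) = gcdiv(33, 3)
gcdiv(33, 3) = gcdiv(3, 0)
gcdiv(3, 0) = 3  (base case)

3


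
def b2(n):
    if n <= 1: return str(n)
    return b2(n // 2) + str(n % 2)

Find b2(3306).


b2(3306) = b2(1653) + '0'
b2(1653) = b2(826) + '1'
b2(826) = b2(413) + '0'
b2(413) = b2(206) + '1'
b2(206) = b2(103) + '0'
b2(103) = b2(51) + '1'
b2(51) = b2(25) + '1'
b2(25) = b2(12) + '1'
b2(12) = b2(6) + '0'
b2(6) = b2(3) + '0'
b2(3) = b2(1) + '1'
b2(1) = '1'  (base case)
Concatenating: '1' + '1' + '0' + '0' + '1' + '1' + '1' + '0' + '1' + '0' + '1' + '0' = '110011101010'

110011101010


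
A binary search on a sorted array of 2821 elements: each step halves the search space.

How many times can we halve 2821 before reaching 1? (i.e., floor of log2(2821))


2821 / 2 = 1410
1410 / 2 = 705
705 / 2 = 352
352 / 2 = 176
176 / 2 = 88
88 / 2 = 44
44 / 2 = 22
22 / 2 = 11
11 / 2 = 5
5 / 2 = 2
2 / 2 = 1
Reached 1 after 11 halvings

11


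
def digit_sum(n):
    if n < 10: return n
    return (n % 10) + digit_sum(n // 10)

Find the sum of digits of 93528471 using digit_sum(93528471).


digit_sum(93528471) = 1 + digit_sum(9352847)
digit_sum(9352847) = 7 + digit_sum(935284)
digit_sum(935284) = 4 + digit_sum(93528)
digit_sum(93528) = 8 + digit_sum(9352)
digit_sum(9352) = 2 + digit_sum(935)
digit_sum(935) = 5 + digit_sum(93)
digit_sum(93) = 3 + digit_sum(9)
digit_sum(9) = 9  (base case)
Total: 1 + 7 + 4 + 8 + 2 + 5 + 3 + 9 = 39

39
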